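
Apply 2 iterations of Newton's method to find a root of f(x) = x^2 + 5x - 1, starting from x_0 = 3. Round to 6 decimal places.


Newton's method: x_(n+1) = x_n - f(x_n)/f'(x_n)
f(x) = x^2 + 5x - 1
f'(x) = 2x + 5

Iteration 1:
  f(3.000000) = 23.000000
  f'(3.000000) = 11.000000
  x_1 = 3.000000 - (23.000000)/(11.000000) = 0.909091

Iteration 2:
  f(0.909091) = 4.371901
  f'(0.909091) = 6.818182
  x_2 = 0.909091 - (4.371901)/(6.818182) = 0.267879

x_2 = 0.267879


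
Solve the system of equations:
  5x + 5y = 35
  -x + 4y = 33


Using Cramer's rule:
Determinant D = (5)(4) - (-1)(5) = 20 + 5 = 25
Dx = (35)(4) - (33)(5) = 140 - 165 = -25
Dy = (5)(33) - (-1)(35) = 165 + 35 = 200
x = Dx/D = -25/25 = -1
y = Dy/D = 200/25 = 8

x = -1, y = 8


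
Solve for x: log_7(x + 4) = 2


Convert to exponential form: x + 4 = 7^2 = 49
x = 49 - 4 = 45
Check: log_7(45 + 4) = log_7(49) = log_7(49) = 2 ✓

x = 45


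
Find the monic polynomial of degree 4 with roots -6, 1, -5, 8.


A monic polynomial with roots -6, 1, -5, 8 is:
p(x) = (x + 6)(x - 1)(x + 5)(x - 8)
After multiplying by (x + 6): x + 6
After multiplying by (x - 1): x^2 + 5x - 6
After multiplying by (x + 5): x^3 + 10x^2 + 19x - 30
After multiplying by (x - 8): x^4 + 2x^3 - 61x^2 - 182x + 240

x^4 + 2x^3 - 61x^2 - 182x + 240


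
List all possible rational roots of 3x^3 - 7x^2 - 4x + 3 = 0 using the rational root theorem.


Rational root theorem: possible roots are ±p/q where:
  p divides the constant term (3): p ∈ {1, 3}
  q divides the leading coefficient (3): q ∈ {1, 3}

All possible rational roots: -3, -1, -1/3, 1/3, 1, 3

-3, -1, -1/3, 1/3, 1, 3


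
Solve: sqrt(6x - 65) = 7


Square both sides: 6x - 65 = 7^2 = 49
6x = 49 + 65 = 114
x = 19
Check: sqrt(6*19 - 65) = sqrt(49) = 7 ✓

x = 19


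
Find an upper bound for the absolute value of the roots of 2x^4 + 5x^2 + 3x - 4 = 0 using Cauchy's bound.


Cauchy's bound: all roots r satisfy |r| <= 1 + max(|a_i/a_n|) for i = 0,...,n-1
where a_n is the leading coefficient.

Coefficients: [2, 0, 5, 3, -4]
Leading coefficient a_n = 2
Ratios |a_i/a_n|: 0, 5/2, 3/2, 2
Maximum ratio: 5/2
Cauchy's bound: |r| <= 1 + 5/2 = 7/2

Upper bound = 7/2


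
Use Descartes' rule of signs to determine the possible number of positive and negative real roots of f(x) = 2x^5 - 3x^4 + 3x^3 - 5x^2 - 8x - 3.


Descartes' rule of signs:

For positive roots, count sign changes in f(x) = 2x^5 - 3x^4 + 3x^3 - 5x^2 - 8x - 3:
Signs of coefficients: +, -, +, -, -, -
Number of sign changes: 3
Possible positive real roots: 3, 1

For negative roots, examine f(-x) = -2x^5 - 3x^4 - 3x^3 - 5x^2 + 8x - 3:
Signs of coefficients: -, -, -, -, +, -
Number of sign changes: 2
Possible negative real roots: 2, 0

Positive roots: 3 or 1; Negative roots: 2 or 0


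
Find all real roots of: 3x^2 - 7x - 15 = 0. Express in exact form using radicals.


Using the quadratic formula: x = (-b ± sqrt(b^2 - 4ac)) / (2a)
Here a = 3, b = -7, c = -15
Discriminant = b^2 - 4ac = (-7)^2 - 4(3)(-15) = 49 + 180 = 229
Since discriminant = 229 > 0, there are two real roots.
x = (7 ± sqrt(229)) / 6
Numerically: x ≈ 3.6888 or x ≈ -1.3555

x = (7 + sqrt(229)) / 6 or x = (7 - sqrt(229)) / 6


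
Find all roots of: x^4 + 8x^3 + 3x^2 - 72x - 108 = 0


Let p(x) = x^4 + 8x^3 + 3x^2 - 72x - 108. By the rational root theorem (leading coefficient 1), any rational root is an integer divisor of 108: try ±1, ±2, ... in turn.
Test x = 1: value = -168 ≠ 0.
Test x = -1: value = -40 ≠ 0.
Test x = 2: value = -160 ≠ 0.
Test x = -2: value = 0 ✓, so (x + 2) is a factor.
Synthetic division by (x + 2): bring down 1; 1(-2) + 8 = 6; 6(-2) + 3 = -9; (-9)(-2) - 72 = -54; (-54)(-2) - 108 = 0 → quotient x^3 + 6x^2 - 9x - 54, remainder 0.
Continue with the quotient x^3 + 6x^2 - 9x - 54 (candidates must divide 54; re-test x = -2 first in case it repeats).
Test x = -2: value = -20 ≠ 0.
Test x = 3: value = 0 ✓, so (x - 3) is a factor.
Synthetic division by (x - 3): bring down 1; 1(3) + 6 = 9; 9(3) - 9 = 18; 18(3) - 54 = 0 → quotient x^2 + 9x + 18, remainder 0.
Solve the quadratic x^2 + 9x + 18 = 0: discriminant = 9^2 - 4(1)(18) = 81 - 72 = 9.
sqrt(9) = 3, so x = (-9 ± 3)/2: x = -3 or x = -6.
Collecting all roots found:

x = -6, x = -3, x = -2, x = 3


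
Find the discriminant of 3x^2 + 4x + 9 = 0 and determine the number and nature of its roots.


For ax^2 + bx + c = 0, discriminant D = b^2 - 4ac
Here a = 3, b = 4, c = 9
D = (4)^2 - 4(3)(9) = 16 - 108 = -92

D = -92 < 0
The equation has no real roots (2 complex conjugate roots).

Discriminant = -92, no real roots (2 complex conjugate roots)


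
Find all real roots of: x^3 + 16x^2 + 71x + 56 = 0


Let p(x) = x^3 + 16x^2 + 71x + 56. By the rational root theorem (leading coefficient 1), any rational root is an integer divisor of 56: try ±1, ±2, ... in turn.
Test x = 1: value = 144 ≠ 0.
Test x = -1: value = 0 ✓, so (x + 1) is a factor.
Synthetic division by (x + 1): bring down 1; 1(-1) + 16 = 15; 15(-1) + 71 = 56; 56(-1) + 56 = 0 → quotient x^2 + 15x + 56, remainder 0.
Solve the quadratic x^2 + 15x + 56 = 0: discriminant = 15^2 - 4(1)(56) = 225 - 224 = 1.
sqrt(1) = 1, so x = (-15 ± 1)/2: x = -7 or x = -8.

x = -8, x = -7, x = -1


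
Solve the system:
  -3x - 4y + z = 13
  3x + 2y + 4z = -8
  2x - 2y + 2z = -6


Using Cramer's rule. Expand each determinant along the first row.
D  = (-3)*[2*2 - 4*(-2)] - (-4)*[3*2 - 4*2] + 1*[3*(-2) - 2*2]
  = (-3)*(12) - (-4)*(-2) + 1*(-10) = -54
Dx = 13*[2*2 - 4*(-2)] - (-4)*[(-8)*2 - 4*(-6)] + 1*[(-8)*(-2) - 2*(-6)]
  = 13*(12) - (-4)*(8) + 1*(28) = 216
Dy = (-3)*[(-8)*2 - 4*(-6)] - 13*[3*2 - 4*2] + 1*[3*(-6) - (-8)*2]
  = (-3)*(8) - 13*(-2) + 1*(-2) = 0
Dz = (-3)*[2*(-6) - (-8)*(-2)] - (-4)*[3*(-6) - (-8)*2] + 13*[3*(-2) - 2*2]
  = (-3)*(-28) - (-4)*(-2) + 13*(-10) = -54
x = Dx/D = 216/-54 = -4, y = Dy/D = 0/-54 = 0, z = Dz/D = -54/-54 = 1
Check eq1: (-3)(-4) + (-4)(0) + (1)(1) = 13 = 13 ✓
Check eq2: (3)(-4) + (2)(0) + (4)(1) = -8 = -8 ✓
Check eq3: (2)(-4) + (-2)(0) + (2)(1) = -6 = -6 ✓

x = -4, y = 0, z = 1


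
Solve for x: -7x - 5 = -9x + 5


Starting with: -7x - 5 = -9x + 5
Move all x terms to left: (-7 + 9)x = 5 + 5
Simplify: 2x = 10
Divide both sides by 2: x = 5

x = 5


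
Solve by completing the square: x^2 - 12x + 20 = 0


Start: x^2 - 12x + 20 = 0
Move constant: x^2 - 12x = -20
Half of -12 is -6, squared is 36
Add 36 to both sides: x^2 - 12x + 36 = 16
(x - 6)^2 = 16
x - 6 = ±4
x = 6 + 4 = 10 or x = 6 - 4 = 2

x = 2, x = 10


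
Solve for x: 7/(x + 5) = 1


Multiply both sides by (x + 5): 7 = 1(x + 5)
Distribute: 7 = x + 5
x = 7 - 5 = 2
x = 2

x = 2


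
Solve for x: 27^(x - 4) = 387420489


Express both sides with the same base.
387420489 = 27^6
Since the bases match, equate exponents: x - 4 = 6
So x = 6 - (-4) = 10

x = 10


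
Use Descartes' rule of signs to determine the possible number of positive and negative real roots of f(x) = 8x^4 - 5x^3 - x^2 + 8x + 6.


Descartes' rule of signs:

For positive roots, count sign changes in f(x) = 8x^4 - 5x^3 - x^2 + 8x + 6:
Signs of coefficients: +, -, -, +, +
Number of sign changes: 2
Possible positive real roots: 2, 0

For negative roots, examine f(-x) = 8x^4 + 5x^3 - x^2 - 8x + 6:
Signs of coefficients: +, +, -, -, +
Number of sign changes: 2
Possible negative real roots: 2, 0

Positive roots: 2 or 0; Negative roots: 2 or 0


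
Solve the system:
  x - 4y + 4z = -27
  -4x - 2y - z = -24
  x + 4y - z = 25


Using Cramer's rule. Expand each determinant along the first row.
D  = 1*[(-2)*(-1) - (-1)*4] - (-4)*[(-4)*(-1) - (-1)*1] + 4*[(-4)*4 - (-2)*1]
  = 1*(6) - (-4)*(5) + 4*(-14) = -30
Dx = (-27)*[(-2)*(-1) - (-1)*4] - (-4)*[(-24)*(-1) - (-1)*25] + 4*[(-24)*4 - (-2)*25]
  = (-27)*(6) - (-4)*(49) + 4*(-46) = -150
Dy = 1*[(-24)*(-1) - (-1)*25] - (-27)*[(-4)*(-1) - (-1)*1] + 4*[(-4)*25 - (-24)*1]
  = 1*(49) - (-27)*(5) + 4*(-76) = -120
Dz = 1*[(-2)*25 - (-24)*4] - (-4)*[(-4)*25 - (-24)*1] + (-27)*[(-4)*4 - (-2)*1]
  = 1*(46) - (-4)*(-76) + (-27)*(-14) = 120
x = Dx/D = -150/-30 = 5, y = Dy/D = -120/-30 = 4, z = Dz/D = 120/-30 = -4
Check eq1: (1)(5) + (-4)(4) + (4)(-4) = -27 = -27 ✓
Check eq2: (-4)(5) + (-2)(4) + (-1)(-4) = -24 = -24 ✓
Check eq3: (1)(5) + (4)(4) + (-1)(-4) = 25 = 25 ✓

x = 5, y = 4, z = -4


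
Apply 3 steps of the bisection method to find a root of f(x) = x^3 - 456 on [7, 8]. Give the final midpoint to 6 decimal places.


f(x) = x^3 - 456
f(7) = -113 < 0
f(8) = 56 > 0

Step 1: midpoint = (7.000000 + 8.000000)/2 = 7.500000
  f(7.500000) = -34.125000
  f(mid) < 0, so root is in [7.500000, 8.000000]

Step 2: midpoint = (7.500000 + 8.000000)/2 = 7.750000
  f(7.750000) = 9.484375
  f(mid) > 0, so root is in [7.500000, 7.750000]

Step 3: midpoint = (7.500000 + 7.750000)/2 = 7.625000
  f(7.625000) = -12.677734
  f(mid) < 0, so root is in [7.625000, 7.750000]

midpoint = 7.625000


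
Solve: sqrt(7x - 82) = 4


Square both sides: 7x - 82 = 4^2 = 16
7x = 16 + 82 = 98
x = 14
Check: sqrt(7*14 - 82) = sqrt(16) = 4 ✓

x = 14


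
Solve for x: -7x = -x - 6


Starting with: -7x = -x - 6
Move all x terms to left: (-7 + 1)x = -6 - 0
Simplify: -6x = -6
Divide both sides by -6: x = 1

x = 1


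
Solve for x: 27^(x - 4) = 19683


Express both sides with the same base.
19683 = 27^3
Since the bases match, equate exponents: x - 4 = 3
So x = 3 - (-4) = 7

x = 7


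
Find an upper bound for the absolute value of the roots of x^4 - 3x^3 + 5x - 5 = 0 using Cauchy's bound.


Cauchy's bound: all roots r satisfy |r| <= 1 + max(|a_i/a_n|) for i = 0,...,n-1
where a_n is the leading coefficient.

Coefficients: [1, -3, 0, 5, -5]
Leading coefficient a_n = 1
Ratios |a_i/a_n|: 3, 0, 5, 5
Maximum ratio: 5
Cauchy's bound: |r| <= 1 + 5 = 6

Upper bound = 6


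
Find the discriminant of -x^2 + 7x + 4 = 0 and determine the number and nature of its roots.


For ax^2 + bx + c = 0, discriminant D = b^2 - 4ac
Here a = -1, b = 7, c = 4
D = (7)^2 - 4(-1)(4) = 49 + 16 = 65

D = 65 > 0 but not a perfect square
The equation has 2 distinct real irrational roots.

Discriminant = 65, 2 distinct real irrational roots


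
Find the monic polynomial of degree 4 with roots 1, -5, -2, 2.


A monic polynomial with roots 1, -5, -2, 2 is:
p(x) = (x - 1)(x + 5)(x + 2)(x - 2)
After multiplying by (x - 1): x - 1
After multiplying by (x + 5): x^2 + 4x - 5
After multiplying by (x + 2): x^3 + 6x^2 + 3x - 10
After multiplying by (x - 2): x^4 + 4x^3 - 9x^2 - 16x + 20

x^4 + 4x^3 - 9x^2 - 16x + 20


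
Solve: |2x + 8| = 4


An absolute value equation |expr| = 4 gives two cases:
Case 1: 2x + 8 = 4
  2x = -4, so x = -2
Case 2: 2x + 8 = -4
  2x = -12, so x = -6

x = -6, x = -2


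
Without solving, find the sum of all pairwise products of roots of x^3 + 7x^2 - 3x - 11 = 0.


By Vieta's formulas for x^3 + bx^2 + cx + d = 0:
  r1 + r2 + r3 = -b/a = -7
  r1*r2 + r1*r3 + r2*r3 = c/a = -3
  r1*r2*r3 = -d/a = 11


Sum of pairwise products = -3


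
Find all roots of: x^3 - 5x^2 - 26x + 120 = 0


Let p(x) = x^3 - 5x^2 - 26x + 120. By the rational root theorem (leading coefficient 1), any rational root is an integer divisor of 120: try ±1, ±2, ... in turn.
Test x = 1: value = 90 ≠ 0.
Test x = -1: value = 140 ≠ 0.
Test x = 2: value = 56 ≠ 0.
Test x = -2: value = 144 ≠ 0.
Test x = 3: value = 24 ≠ 0.
Test x = -3: value = 126 ≠ 0.
Test x = 4: value = 0 ✓, so (x - 4) is a factor.
Synthetic division by (x - 4): bring down 1; 1(4) - 5 = -1; (-1)(4) - 26 = -30; (-30)(4) + 120 = 0 → quotient x^2 - x - 30, remainder 0.
Solve the quadratic x^2 - x - 30 = 0: discriminant = (-1)^2 - 4(1)(-30) = 1 + 120 = 121.
sqrt(121) = 11, so x = (1 ± 11)/2: x = 6 or x = -5.
Collecting all roots found:

x = -5, x = 4, x = 6


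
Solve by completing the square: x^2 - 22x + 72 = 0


Start: x^2 - 22x + 72 = 0
Move constant: x^2 - 22x = -72
Half of -22 is -11, squared is 121
Add 121 to both sides: x^2 - 22x + 121 = 49
(x - 11)^2 = 49
x - 11 = ±7
x = 11 + 7 = 18 or x = 11 - 7 = 4

x = 4, x = 18


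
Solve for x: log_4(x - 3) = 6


Convert to exponential form: x - 3 = 4^6 = 4096
x = 4096 + 3 = 4099
Check: log_4(4099 - 3) = log_4(4096) = log_4(4096) = 6 ✓

x = 4099


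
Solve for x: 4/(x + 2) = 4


Multiply both sides by (x + 2): 4 = 4(x + 2)
Distribute: 4 = 4x + 8
4x = 4 - 8 = -4
x = -1

x = -1


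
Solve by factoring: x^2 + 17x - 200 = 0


We need two numbers that multiply to -200 and add to 17.
Those numbers are 25 and -8 (since 25 * (-8) = -200 and 25 + (-8) = 17).
So x^2 + 17x - 200 = (x + 25)(x - 8) = 0
Setting each factor to zero: x = -25 or x = 8

x = -25, x = 8


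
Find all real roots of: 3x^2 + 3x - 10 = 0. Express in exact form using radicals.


Using the quadratic formula: x = (-b ± sqrt(b^2 - 4ac)) / (2a)
Here a = 3, b = 3, c = -10
Discriminant = b^2 - 4ac = 3^2 - 4(3)(-10) = 9 + 120 = 129
Since discriminant = 129 > 0, there are two real roots.
x = (-3 ± sqrt(129)) / 6
Numerically: x ≈ 1.3930 or x ≈ -2.3930

x = (-3 + sqrt(129)) / 6 or x = (-3 - sqrt(129)) / 6


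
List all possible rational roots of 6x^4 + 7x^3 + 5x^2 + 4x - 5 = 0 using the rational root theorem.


Rational root theorem: possible roots are ±p/q where:
  p divides the constant term (-5): p ∈ {1, 5}
  q divides the leading coefficient (6): q ∈ {1, 2, 3, 6}

All possible rational roots: -5, -5/2, -5/3, -1, -5/6, -1/2, -1/3, -1/6, 1/6, 1/3, 1/2, 5/6, 1, 5/3, 5/2, 5

-5, -5/2, -5/3, -1, -5/6, -1/2, -1/3, -1/6, 1/6, 1/3, 1/2, 5/6, 1, 5/3, 5/2, 5


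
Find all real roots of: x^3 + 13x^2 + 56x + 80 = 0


Let p(x) = x^3 + 13x^2 + 56x + 80. By the rational root theorem (leading coefficient 1), any rational root is an integer divisor of 80: try ±1, ±2, ... in turn.
Test x = 1: value = 150 ≠ 0.
Test x = -1: value = 36 ≠ 0.
Test x = 2: value = 252 ≠ 0.
Test x = -2: value = 12 ≠ 0.
Test x = 4: value = 576 ≠ 0.
Test x = -4: value = 0 ✓, so (x + 4) is a factor.
Synthetic division by (x + 4): bring down 1; 1(-4) + 13 = 9; 9(-4) + 56 = 20; 20(-4) + 80 = 0 → quotient x^2 + 9x + 20, remainder 0.
Solve the quadratic x^2 + 9x + 20 = 0: discriminant = 9^2 - 4(1)(20) = 81 - 80 = 1.
sqrt(1) = 1, so x = (-9 ± 1)/2: x = -4 or x = -5.

x = -5, x = -4 (multiplicity 2)


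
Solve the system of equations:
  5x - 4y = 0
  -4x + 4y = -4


Using Cramer's rule:
Determinant D = (5)(4) - (-4)(-4) = 20 - 16 = 4
Dx = (0)(4) - (-4)(-4) = 0 - 16 = -16
Dy = (5)(-4) - (-4)(0) = -20 - 0 = -20
x = Dx/D = -16/4 = -4
y = Dy/D = -20/4 = -5

x = -4, y = -5


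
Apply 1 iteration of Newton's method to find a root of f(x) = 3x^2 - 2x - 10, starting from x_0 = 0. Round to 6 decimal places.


Newton's method: x_(n+1) = x_n - f(x_n)/f'(x_n)
f(x) = 3x^2 - 2x - 10
f'(x) = 6x - 2

Iteration 1:
  f(0.000000) = -10.000000
  f'(0.000000) = -2.000000
  x_1 = 0.000000 - (-10.000000)/(-2.000000) = -5.000000

x_1 = -5.000000


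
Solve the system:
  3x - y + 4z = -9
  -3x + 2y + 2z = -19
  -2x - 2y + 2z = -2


Using Cramer's rule. Expand each determinant along the first row.
D  = 3*[2*2 - 2*(-2)] - (-1)*[(-3)*2 - 2*(-2)] + 4*[(-3)*(-2) - 2*(-2)]
  = 3*(8) - (-1)*(-2) + 4*(10) = 62
Dx = (-9)*[2*2 - 2*(-2)] - (-1)*[(-19)*2 - 2*(-2)] + 4*[(-19)*(-2) - 2*(-2)]
  = (-9)*(8) - (-1)*(-34) + 4*(42) = 62
Dy = 3*[(-19)*2 - 2*(-2)] - (-9)*[(-3)*2 - 2*(-2)] + 4*[(-3)*(-2) - (-19)*(-2)]
  = 3*(-34) - (-9)*(-2) + 4*(-32) = -248
Dz = 3*[2*(-2) - (-19)*(-2)] - (-1)*[(-3)*(-2) - (-19)*(-2)] + (-9)*[(-3)*(-2) - 2*(-2)]
  = 3*(-42) - (-1)*(-32) + (-9)*(10) = -248
x = Dx/D = 62/62 = 1, y = Dy/D = -248/62 = -4, z = Dz/D = -248/62 = -4
Check eq1: (3)(1) + (-1)(-4) + (4)(-4) = -9 = -9 ✓
Check eq2: (-3)(1) + (2)(-4) + (2)(-4) = -19 = -19 ✓
Check eq3: (-2)(1) + (-2)(-4) + (2)(-4) = -2 = -2 ✓

x = 1, y = -4, z = -4


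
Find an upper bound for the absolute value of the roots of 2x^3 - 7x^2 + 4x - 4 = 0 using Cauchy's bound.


Cauchy's bound: all roots r satisfy |r| <= 1 + max(|a_i/a_n|) for i = 0,...,n-1
where a_n is the leading coefficient.

Coefficients: [2, -7, 4, -4]
Leading coefficient a_n = 2
Ratios |a_i/a_n|: 7/2, 2, 2
Maximum ratio: 7/2
Cauchy's bound: |r| <= 1 + 7/2 = 9/2

Upper bound = 9/2


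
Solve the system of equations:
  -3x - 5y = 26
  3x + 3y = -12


Using Cramer's rule:
Determinant D = (-3)(3) - (3)(-5) = -9 + 15 = 6
Dx = (26)(3) - (-12)(-5) = 78 - 60 = 18
Dy = (-3)(-12) - (3)(26) = 36 - 78 = -42
x = Dx/D = 18/6 = 3
y = Dy/D = -42/6 = -7

x = 3, y = -7


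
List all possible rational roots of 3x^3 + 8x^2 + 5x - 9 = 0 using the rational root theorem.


Rational root theorem: possible roots are ±p/q where:
  p divides the constant term (-9): p ∈ {1, 3, 9}
  q divides the leading coefficient (3): q ∈ {1, 3}

All possible rational roots: -9, -3, -1, -1/3, 1/3, 1, 3, 9

-9, -3, -1, -1/3, 1/3, 1, 3, 9


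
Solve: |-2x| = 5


An absolute value equation |expr| = 5 gives two cases:
Case 1: -2x = 5
  -2x = 5, so x = -5/2
Case 2: -2x = -5
  -2x = -5, so x = 5/2

x = -5/2, x = 5/2


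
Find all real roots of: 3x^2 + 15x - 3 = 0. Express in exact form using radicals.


Using the quadratic formula: x = (-b ± sqrt(b^2 - 4ac)) / (2a)
Here a = 3, b = 15, c = -3
Discriminant = b^2 - 4ac = 15^2 - 4(3)(-3) = 225 + 36 = 261
Since discriminant = 261 > 0, there are two real roots.
x = (-15 ± 3*sqrt(29)) / 6
Simplifying: x = (-5 ± sqrt(29)) / 2
Numerically: x ≈ 0.1926 or x ≈ -5.1926

x = (-5 + sqrt(29)) / 2 or x = (-5 - sqrt(29)) / 2


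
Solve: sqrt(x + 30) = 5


Square both sides: x + 30 = 5^2 = 25
x = 25 - 30 = -5
x = -5
Check: sqrt(1*(-5) + 30) = sqrt(25) = 5 ✓

x = -5


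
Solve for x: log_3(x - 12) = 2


Convert to exponential form: x - 12 = 3^2 = 9
x = 9 + 12 = 21
Check: log_3(21 - 12) = log_3(9) = log_3(9) = 2 ✓

x = 21


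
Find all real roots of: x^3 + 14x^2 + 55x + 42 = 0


Let p(x) = x^3 + 14x^2 + 55x + 42. By the rational root theorem (leading coefficient 1), any rational root is an integer divisor of 42: try ±1, ±2, ... in turn.
Test x = 1: value = 112 ≠ 0.
Test x = -1: value = 0 ✓, so (x + 1) is a factor.
Synthetic division by (x + 1): bring down 1; 1(-1) + 14 = 13; 13(-1) + 55 = 42; 42(-1) + 42 = 0 → quotient x^2 + 13x + 42, remainder 0.
Solve the quadratic x^2 + 13x + 42 = 0: discriminant = 13^2 - 4(1)(42) = 169 - 168 = 1.
sqrt(1) = 1, so x = (-13 ± 1)/2: x = -6 or x = -7.

x = -7, x = -6, x = -1


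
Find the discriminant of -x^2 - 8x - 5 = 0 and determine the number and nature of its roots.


For ax^2 + bx + c = 0, discriminant D = b^2 - 4ac
Here a = -1, b = -8, c = -5
D = (-8)^2 - 4(-1)(-5) = 64 - 20 = 44

D = 44 > 0 but not a perfect square
The equation has 2 distinct real irrational roots.

Discriminant = 44, 2 distinct real irrational roots


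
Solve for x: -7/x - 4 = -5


Subtract -4 from both sides: -7/x = -1
Multiply both sides by x: -7 = -1 * x
Divide by -1: x = 7

x = 7


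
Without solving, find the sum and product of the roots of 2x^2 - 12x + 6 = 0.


By Vieta's formulas for ax^2 + bx + c = 0:
  Sum of roots = -b/a
  Product of roots = c/a

Here a = 2, b = -12, c = 6
Sum = -(-12)/2 = 6
Product = 6/2 = 3

Sum = 6, Product = 3


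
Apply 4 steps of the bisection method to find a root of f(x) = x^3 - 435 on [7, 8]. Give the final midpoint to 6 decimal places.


f(x) = x^3 - 435
f(7) = -92 < 0
f(8) = 77 > 0

Step 1: midpoint = (7.000000 + 8.000000)/2 = 7.500000
  f(7.500000) = -13.125000
  f(mid) < 0, so root is in [7.500000, 8.000000]

Step 2: midpoint = (7.500000 + 8.000000)/2 = 7.750000
  f(7.750000) = 30.484375
  f(mid) > 0, so root is in [7.500000, 7.750000]

Step 3: midpoint = (7.500000 + 7.750000)/2 = 7.625000
  f(7.625000) = 8.322266
  f(mid) > 0, so root is in [7.500000, 7.625000]

Step 4: midpoint = (7.500000 + 7.625000)/2 = 7.562500
  f(7.562500) = -2.489990
  f(mid) < 0, so root is in [7.562500, 7.625000]

midpoint = 7.562500


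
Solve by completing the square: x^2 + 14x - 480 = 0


Start: x^2 + 14x - 480 = 0
Move constant: x^2 + 14x = 480
Half of 14 is 7, squared is 49
Add 49 to both sides: x^2 + 14x + 49 = 529
(x + 7)^2 = 529
x + 7 = ±23
x = -7 + 23 = 16 or x = -7 - 23 = -30

x = -30, x = 16


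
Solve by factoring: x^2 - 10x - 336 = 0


We need two numbers that multiply to -336 and add to -10.
Those numbers are -24 and 14 (since (-24) * 14 = -336 and (-24) + 14 = -10).
So x^2 - 10x - 336 = (x - 24)(x + 14) = 0
Setting each factor to zero: x = 24 or x = -14

x = -14, x = 24


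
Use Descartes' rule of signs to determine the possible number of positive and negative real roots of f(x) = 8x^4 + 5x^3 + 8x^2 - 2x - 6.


Descartes' rule of signs:

For positive roots, count sign changes in f(x) = 8x^4 + 5x^3 + 8x^2 - 2x - 6:
Signs of coefficients: +, +, +, -, -
Number of sign changes: 1
Possible positive real roots: 1

For negative roots, examine f(-x) = 8x^4 - 5x^3 + 8x^2 + 2x - 6:
Signs of coefficients: +, -, +, +, -
Number of sign changes: 3
Possible negative real roots: 3, 1

Positive roots: 1; Negative roots: 3 or 1


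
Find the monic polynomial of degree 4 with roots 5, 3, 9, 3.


A monic polynomial with roots 5, 3, 9, 3 is:
p(x) = (x - 5)(x - 3)(x - 9)(x - 3)
After multiplying by (x - 5): x - 5
After multiplying by (x - 3): x^2 - 8x + 15
After multiplying by (x - 9): x^3 - 17x^2 + 87x - 135
After multiplying by (x - 3): x^4 - 20x^3 + 138x^2 - 396x + 405

x^4 - 20x^3 + 138x^2 - 396x + 405


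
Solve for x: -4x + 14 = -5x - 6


Starting with: -4x + 14 = -5x - 6
Move all x terms to left: (-4 + 5)x = -6 - 14
Simplify: x = -20
Divide both sides by 1: x = -20

x = -20


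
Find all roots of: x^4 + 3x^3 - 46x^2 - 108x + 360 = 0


Let p(x) = x^4 + 3x^3 - 46x^2 - 108x + 360. By the rational root theorem (leading coefficient 1), any rational root is an integer divisor of 360: try ±1, ±2, ... in turn.
Test x = 1: value = 210 ≠ 0.
Test x = -1: value = 420 ≠ 0.
Test x = 2: value = 0 ✓, so (x - 2) is a factor.
Synthetic division by (x - 2): bring down 1; 1(2) + 3 = 5; 5(2) - 46 = -36; (-36)(2) - 108 = -180; (-180)(2) + 360 = 0 → quotient x^3 + 5x^2 - 36x - 180, remainder 0.
Continue with the quotient x^3 + 5x^2 - 36x - 180 (candidates must divide 180; re-test x = 2 first in case it repeats).
Test x = 2: value = -224 ≠ 0.
Test x = -2: value = -96 ≠ 0.
Test x = 3: value = -216 ≠ 0.
Test x = -3: value = -54 ≠ 0.
Test x = 4: value = -180 ≠ 0.
Test x = -4: value = -20 ≠ 0.
Test x = 5: value = -110 ≠ 0.
Test x = -5: value = 0 ✓, so (x + 5) is a factor.
Synthetic division by (x + 5): bring down 1; 1(-5) + 5 = 0; 0(-5) - 36 = -36; (-36)(-5) - 180 = 0 → quotient x^2 - 36, remainder 0.
Solve the quadratic x^2 - 36 = 0: discriminant = 0^2 - 4(1)(-36) = 0 + 144 = 144.
sqrt(144) = 12, so x = (0 ± 12)/2: x = 6 or x = -6.
Collecting all roots found:

x = -6, x = -5, x = 2, x = 6


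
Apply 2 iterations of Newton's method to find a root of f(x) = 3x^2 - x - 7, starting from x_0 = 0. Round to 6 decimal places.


Newton's method: x_(n+1) = x_n - f(x_n)/f'(x_n)
f(x) = 3x^2 - x - 7
f'(x) = 6x - 1

Iteration 1:
  f(0.000000) = -7.000000
  f'(0.000000) = -1.000000
  x_1 = 0.000000 - (-7.000000)/(-1.000000) = -7.000000

Iteration 2:
  f(-7.000000) = 147.000000
  f'(-7.000000) = -43.000000
  x_2 = -7.000000 - (147.000000)/(-43.000000) = -3.581395

x_2 = -3.581395


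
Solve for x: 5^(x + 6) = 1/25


Express both sides with the same base.
1/25 = 5^(-2)
Since the bases match, equate exponents: x + 6 = -2
So x = -2 - (6) = -8

x = -8


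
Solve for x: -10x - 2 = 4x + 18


Starting with: -10x - 2 = 4x + 18
Move all x terms to left: (-10 - 4)x = 18 + 2
Simplify: -14x = 20
Divide both sides by -14: x = -10/7

x = -10/7


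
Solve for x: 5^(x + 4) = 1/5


Express both sides with the same base.
1/5 = 5^(-1)
Since the bases match, equate exponents: x + 4 = -1
So x = -1 - (4) = -5

x = -5


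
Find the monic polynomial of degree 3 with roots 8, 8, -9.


A monic polynomial with roots 8, 8, -9 is:
p(x) = (x - 8)(x - 8)(x + 9)
After multiplying by (x - 8): x - 8
After multiplying by (x - 8): x^2 - 16x + 64
After multiplying by (x + 9): x^3 - 7x^2 - 80x + 576

x^3 - 7x^2 - 80x + 576


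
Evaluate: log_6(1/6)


We need the exponent such that 6^? = 1/6
6^(-1) = 1/6^1 = 1/6
Therefore log_6(1/6) = -1

-1


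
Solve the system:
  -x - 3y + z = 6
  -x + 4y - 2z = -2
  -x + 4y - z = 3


Using Cramer's rule. Expand each determinant along the first row.
D  = (-1)*[4*(-1) - (-2)*4] - (-3)*[(-1)*(-1) - (-2)*(-1)] + 1*[(-1)*4 - 4*(-1)]
  = (-1)*(4) - (-3)*(-1) + 1*(0) = -7
Dx = 6*[4*(-1) - (-2)*4] - (-3)*[(-2)*(-1) - (-2)*3] + 1*[(-2)*4 - 4*3]
  = 6*(4) - (-3)*(8) + 1*(-20) = 28
Dy = (-1)*[(-2)*(-1) - (-2)*3] - 6*[(-1)*(-1) - (-2)*(-1)] + 1*[(-1)*3 - (-2)*(-1)]
  = (-1)*(8) - 6*(-1) + 1*(-5) = -7
Dz = (-1)*[4*3 - (-2)*4] - (-3)*[(-1)*3 - (-2)*(-1)] + 6*[(-1)*4 - 4*(-1)]
  = (-1)*(20) - (-3)*(-5) + 6*(0) = -35
x = Dx/D = 28/-7 = -4, y = Dy/D = -7/-7 = 1, z = Dz/D = -35/-7 = 5
Check eq1: (-1)(-4) + (-3)(1) + (1)(5) = 6 = 6 ✓
Check eq2: (-1)(-4) + (4)(1) + (-2)(5) = -2 = -2 ✓
Check eq3: (-1)(-4) + (4)(1) + (-1)(5) = 3 = 3 ✓

x = -4, y = 1, z = 5


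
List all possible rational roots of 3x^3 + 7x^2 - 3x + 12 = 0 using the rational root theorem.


Rational root theorem: possible roots are ±p/q where:
  p divides the constant term (12): p ∈ {1, 2, 3, 4, 6, 12}
  q divides the leading coefficient (3): q ∈ {1, 3}

All possible rational roots: -12, -6, -4, -3, -2, -4/3, -1, -2/3, -1/3, 1/3, 2/3, 1, 4/3, 2, 3, 4, 6, 12

-12, -6, -4, -3, -2, -4/3, -1, -2/3, -1/3, 1/3, 2/3, 1, 4/3, 2, 3, 4, 6, 12


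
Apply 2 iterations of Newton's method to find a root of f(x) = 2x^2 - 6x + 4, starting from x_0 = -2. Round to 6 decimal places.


Newton's method: x_(n+1) = x_n - f(x_n)/f'(x_n)
f(x) = 2x^2 - 6x + 4
f'(x) = 4x - 6

Iteration 1:
  f(-2.000000) = 24.000000
  f'(-2.000000) = -14.000000
  x_1 = -2.000000 - (24.000000)/(-14.000000) = -0.285714

Iteration 2:
  f(-0.285714) = 5.877551
  f'(-0.285714) = -7.142857
  x_2 = -0.285714 - (5.877551)/(-7.142857) = 0.537143

x_2 = 0.537143


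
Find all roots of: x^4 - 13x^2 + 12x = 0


The constant term is 0, so x = 0 is a root. Factor out x:
  x^3 - 13x + 12 = 0
Let p(x) = x^3 - 13x + 12. By the rational root theorem (leading coefficient 1), any rational root is an integer divisor of 12: try ±1, ±2, ... in turn.
Test x = 1: value = 0 ✓, so (x - 1) is a factor.
Synthetic division by (x - 1): bring down 1; 1(1) + 0 = 1; 1(1) - 13 = -12; (-12)(1) + 12 = 0 → quotient x^2 + x - 12, remainder 0.
Solve the quadratic x^2 + x - 12 = 0: discriminant = 1^2 - 4(1)(-12) = 1 + 48 = 49.
sqrt(49) = 7, so x = (-1 ± 7)/2: x = 3 or x = -4.
Collecting all roots found:

x = -4, x = 0, x = 1, x = 3


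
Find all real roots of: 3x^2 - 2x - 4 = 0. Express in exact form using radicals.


Using the quadratic formula: x = (-b ± sqrt(b^2 - 4ac)) / (2a)
Here a = 3, b = -2, c = -4
Discriminant = b^2 - 4ac = (-2)^2 - 4(3)(-4) = 4 + 48 = 52
Since discriminant = 52 > 0, there are two real roots.
x = (2 ± 2*sqrt(13)) / 6
Simplifying: x = (1 ± sqrt(13)) / 3
Numerically: x ≈ 1.5352 or x ≈ -0.8685

x = (1 + sqrt(13)) / 3 or x = (1 - sqrt(13)) / 3


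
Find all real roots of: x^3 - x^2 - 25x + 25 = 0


Let p(x) = x^3 - x^2 - 25x + 25. By the rational root theorem (leading coefficient 1), any rational root is an integer divisor of 25: try ±1, ±2, ... in turn.
Test x = 1: value = 0 ✓, so (x - 1) is a factor.
Synthetic division by (x - 1): bring down 1; 1(1) - 1 = 0; 0(1) - 25 = -25; (-25)(1) + 25 = 0 → quotient x^2 - 25, remainder 0.
Solve the quadratic x^2 - 25 = 0: discriminant = 0^2 - 4(1)(-25) = 0 + 100 = 100.
sqrt(100) = 10, so x = (0 ± 10)/2: x = 5 or x = -5.

x = -5, x = 1, x = 5


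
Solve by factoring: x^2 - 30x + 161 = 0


We need two numbers that multiply to 161 and add to -30.
Those numbers are -23 and -7 (since (-23) * (-7) = 161 and (-23) + (-7) = -30).
So x^2 - 30x + 161 = (x - 23)(x - 7) = 0
Setting each factor to zero: x = 23 or x = 7

x = 7, x = 23


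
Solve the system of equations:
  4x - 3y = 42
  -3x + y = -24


Using Cramer's rule:
Determinant D = (4)(1) - (-3)(-3) = 4 - 9 = -5
Dx = (42)(1) - (-24)(-3) = 42 - 72 = -30
Dy = (4)(-24) - (-3)(42) = -96 + 126 = 30
x = Dx/D = -30/-5 = 6
y = Dy/D = 30/-5 = -6

x = 6, y = -6


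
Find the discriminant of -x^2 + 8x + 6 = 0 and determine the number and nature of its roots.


For ax^2 + bx + c = 0, discriminant D = b^2 - 4ac
Here a = -1, b = 8, c = 6
D = (8)^2 - 4(-1)(6) = 64 + 24 = 88

D = 88 > 0 but not a perfect square
The equation has 2 distinct real irrational roots.

Discriminant = 88, 2 distinct real irrational roots


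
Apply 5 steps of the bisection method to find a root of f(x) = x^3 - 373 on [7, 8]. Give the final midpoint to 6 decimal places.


f(x) = x^3 - 373
f(7) = -30 < 0
f(8) = 139 > 0

Step 1: midpoint = (7.000000 + 8.000000)/2 = 7.500000
  f(7.500000) = 48.875000
  f(mid) > 0, so root is in [7.000000, 7.500000]

Step 2: midpoint = (7.000000 + 7.500000)/2 = 7.250000
  f(7.250000) = 8.078125
  f(mid) > 0, so root is in [7.000000, 7.250000]

Step 3: midpoint = (7.000000 + 7.250000)/2 = 7.125000
  f(7.125000) = -11.294922
  f(mid) < 0, so root is in [7.125000, 7.250000]

Step 4: midpoint = (7.125000 + 7.250000)/2 = 7.187500
  f(7.187500) = -1.692627
  f(mid) < 0, so root is in [7.187500, 7.250000]

Step 5: midpoint = (7.187500 + 7.250000)/2 = 7.218750
  f(7.218750) = 3.171600
  f(mid) > 0, so root is in [7.187500, 7.218750]

midpoint = 7.218750


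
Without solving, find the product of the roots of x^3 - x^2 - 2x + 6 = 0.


By Vieta's formulas for x^3 + bx^2 + cx + d = 0:
  r1 + r2 + r3 = -b/a = 1
  r1*r2 + r1*r3 + r2*r3 = c/a = -2
  r1*r2*r3 = -d/a = -6


Product = -6


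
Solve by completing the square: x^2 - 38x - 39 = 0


Start: x^2 - 38x - 39 = 0
Move constant: x^2 - 38x = 39
Half of -38 is -19, squared is 361
Add 361 to both sides: x^2 - 38x + 361 = 400
(x - 19)^2 = 400
x - 19 = ±20
x = 19 + 20 = 39 or x = 19 - 20 = -1

x = -1, x = 39


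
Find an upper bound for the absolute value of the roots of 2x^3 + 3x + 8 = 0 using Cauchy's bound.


Cauchy's bound: all roots r satisfy |r| <= 1 + max(|a_i/a_n|) for i = 0,...,n-1
where a_n is the leading coefficient.

Coefficients: [2, 0, 3, 8]
Leading coefficient a_n = 2
Ratios |a_i/a_n|: 0, 3/2, 4
Maximum ratio: 4
Cauchy's bound: |r| <= 1 + 4 = 5

Upper bound = 5


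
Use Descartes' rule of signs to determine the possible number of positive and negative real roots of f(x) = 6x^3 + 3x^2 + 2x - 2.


Descartes' rule of signs:

For positive roots, count sign changes in f(x) = 6x^3 + 3x^2 + 2x - 2:
Signs of coefficients: +, +, +, -
Number of sign changes: 1
Possible positive real roots: 1

For negative roots, examine f(-x) = -6x^3 + 3x^2 - 2x - 2:
Signs of coefficients: -, +, -, -
Number of sign changes: 2
Possible negative real roots: 2, 0

Positive roots: 1; Negative roots: 2 or 0


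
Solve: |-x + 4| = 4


An absolute value equation |expr| = 4 gives two cases:
Case 1: -x + 4 = 4
  -x = 0, so x = 0
Case 2: -x + 4 = -4
  -x = -8, so x = 8

x = 0, x = 8


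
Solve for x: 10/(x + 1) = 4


Multiply both sides by (x + 1): 10 = 4(x + 1)
Distribute: 10 = 4x + 4
4x = 10 - 4 = 6
x = 3/2

x = 3/2


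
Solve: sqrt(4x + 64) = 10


Square both sides: 4x + 64 = 10^2 = 100
4x = 100 - 64 = 36
x = 9
Check: sqrt(4*9 + 64) = sqrt(100) = 10 ✓

x = 9


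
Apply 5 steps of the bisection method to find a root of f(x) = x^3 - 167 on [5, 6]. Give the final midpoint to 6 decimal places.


f(x) = x^3 - 167
f(5) = -42 < 0
f(6) = 49 > 0

Step 1: midpoint = (5.000000 + 6.000000)/2 = 5.500000
  f(5.500000) = -0.625000
  f(mid) < 0, so root is in [5.500000, 6.000000]

Step 2: midpoint = (5.500000 + 6.000000)/2 = 5.750000
  f(5.750000) = 23.109375
  f(mid) > 0, so root is in [5.500000, 5.750000]

Step 3: midpoint = (5.500000 + 5.750000)/2 = 5.625000
  f(5.625000) = 10.978516
  f(mid) > 0, so root is in [5.500000, 5.625000]

Step 4: midpoint = (5.500000 + 5.625000)/2 = 5.562500
  f(5.562500) = 5.111572
  f(mid) > 0, so root is in [5.500000, 5.562500]

Step 5: midpoint = (5.500000 + 5.562500)/2 = 5.531250
  f(5.531250) = 2.227081
  f(mid) > 0, so root is in [5.500000, 5.531250]

midpoint = 5.531250


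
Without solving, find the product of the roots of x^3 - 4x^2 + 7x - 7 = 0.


By Vieta's formulas for x^3 + bx^2 + cx + d = 0:
  r1 + r2 + r3 = -b/a = 4
  r1*r2 + r1*r3 + r2*r3 = c/a = 7
  r1*r2*r3 = -d/a = 7


Product = 7


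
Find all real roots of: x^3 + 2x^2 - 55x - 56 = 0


Let p(x) = x^3 + 2x^2 - 55x - 56. By the rational root theorem (leading coefficient 1), any rational root is an integer divisor of 56: try ±1, ±2, ... in turn.
Test x = 1: value = -108 ≠ 0.
Test x = -1: value = 0 ✓, so (x + 1) is a factor.
Synthetic division by (x + 1): bring down 1; 1(-1) + 2 = 1; 1(-1) - 55 = -56; (-56)(-1) - 56 = 0 → quotient x^2 + x - 56, remainder 0.
Solve the quadratic x^2 + x - 56 = 0: discriminant = 1^2 - 4(1)(-56) = 1 + 224 = 225.
sqrt(225) = 15, so x = (-1 ± 15)/2: x = 7 or x = -8.

x = -8, x = -1, x = 7


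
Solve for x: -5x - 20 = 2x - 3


Starting with: -5x - 20 = 2x - 3
Move all x terms to left: (-5 - 2)x = -3 + 20
Simplify: -7x = 17
Divide both sides by -7: x = -17/7

x = -17/7


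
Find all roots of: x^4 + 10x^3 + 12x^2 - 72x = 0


The constant term is 0, so x = 0 is a root. Factor out x:
  x^3 + 10x^2 + 12x - 72 = 0
Let p(x) = x^3 + 10x^2 + 12x - 72. By the rational root theorem (leading coefficient 1), any rational root is an integer divisor of 72: try ±1, ±2, ... in turn.
Test x = 1: value = -49 ≠ 0.
Test x = -1: value = -75 ≠ 0.
Test x = 2: value = 0 ✓, so (x - 2) is a factor.
Synthetic division by (x - 2): bring down 1; 1(2) + 10 = 12; 12(2) + 12 = 36; 36(2) - 72 = 0 → quotient x^2 + 12x + 36, remainder 0.
Solve the quadratic x^2 + 12x + 36 = 0: discriminant = 12^2 - 4(1)(36) = 144 - 144 = 0.
Discriminant = 0, so a double root: x = -12/2 = -6.
Collecting all roots found:

x = -6 (multiplicity 2), x = 0, x = 2


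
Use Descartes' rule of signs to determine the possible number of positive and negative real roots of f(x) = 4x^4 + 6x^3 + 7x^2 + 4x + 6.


Descartes' rule of signs:

For positive roots, count sign changes in f(x) = 4x^4 + 6x^3 + 7x^2 + 4x + 6:
Signs of coefficients: +, +, +, +, +
Number of sign changes: 0
Possible positive real roots: 0

For negative roots, examine f(-x) = 4x^4 - 6x^3 + 7x^2 - 4x + 6:
Signs of coefficients: +, -, +, -, +
Number of sign changes: 4
Possible negative real roots: 4, 2, 0

Positive roots: 0; Negative roots: 4 or 2 or 0


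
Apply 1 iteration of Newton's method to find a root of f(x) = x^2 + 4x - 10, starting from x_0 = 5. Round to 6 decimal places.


Newton's method: x_(n+1) = x_n - f(x_n)/f'(x_n)
f(x) = x^2 + 4x - 10
f'(x) = 2x + 4

Iteration 1:
  f(5.000000) = 35.000000
  f'(5.000000) = 14.000000
  x_1 = 5.000000 - (35.000000)/(14.000000) = 2.500000

x_1 = 2.500000


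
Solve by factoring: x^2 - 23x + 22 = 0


We need two numbers that multiply to 22 and add to -23.
Those numbers are -22 and -1 (since (-22) * (-1) = 22 and (-22) + (-1) = -23).
So x^2 - 23x + 22 = (x - 22)(x - 1) = 0
Setting each factor to zero: x = 22 or x = 1

x = 1, x = 22


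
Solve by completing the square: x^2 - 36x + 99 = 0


Start: x^2 - 36x + 99 = 0
Move constant: x^2 - 36x = -99
Half of -36 is -18, squared is 324
Add 324 to both sides: x^2 - 36x + 324 = 225
(x - 18)^2 = 225
x - 18 = ±15
x = 18 + 15 = 33 or x = 18 - 15 = 3

x = 3, x = 33


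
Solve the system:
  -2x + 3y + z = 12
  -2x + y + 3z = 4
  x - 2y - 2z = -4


Using Cramer's rule. Expand each determinant along the first row.
D  = (-2)*[1*(-2) - 3*(-2)] - 3*[(-2)*(-2) - 3*1] + 1*[(-2)*(-2) - 1*1]
  = (-2)*(4) - 3*(1) + 1*(3) = -8
Dx = 12*[1*(-2) - 3*(-2)] - 3*[4*(-2) - 3*(-4)] + 1*[4*(-2) - 1*(-4)]
  = 12*(4) - 3*(4) + 1*(-4) = 32
Dy = (-2)*[4*(-2) - 3*(-4)] - 12*[(-2)*(-2) - 3*1] + 1*[(-2)*(-4) - 4*1]
  = (-2)*(4) - 12*(1) + 1*(4) = -16
Dz = (-2)*[1*(-4) - 4*(-2)] - 3*[(-2)*(-4) - 4*1] + 12*[(-2)*(-2) - 1*1]
  = (-2)*(4) - 3*(4) + 12*(3) = 16
x = Dx/D = 32/-8 = -4, y = Dy/D = -16/-8 = 2, z = Dz/D = 16/-8 = -2
Check eq1: (-2)(-4) + (3)(2) + (1)(-2) = 12 = 12 ✓
Check eq2: (-2)(-4) + (1)(2) + (3)(-2) = 4 = 4 ✓
Check eq3: (1)(-4) + (-2)(2) + (-2)(-2) = -4 = -4 ✓

x = -4, y = 2, z = -2


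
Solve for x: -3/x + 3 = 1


Subtract 3 from both sides: -3/x = -2
Multiply both sides by x: -3 = -2 * x
Divide by -2: x = 3/2

x = 3/2


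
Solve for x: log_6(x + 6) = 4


Convert to exponential form: x + 6 = 6^4 = 1296
x = 1296 - 6 = 1290
Check: log_6(1290 + 6) = log_6(1296) = log_6(1296) = 4 ✓

x = 1290


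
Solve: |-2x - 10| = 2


An absolute value equation |expr| = 2 gives two cases:
Case 1: -2x - 10 = 2
  -2x = 12, so x = -6
Case 2: -2x - 10 = -2
  -2x = 8, so x = -4

x = -6, x = -4


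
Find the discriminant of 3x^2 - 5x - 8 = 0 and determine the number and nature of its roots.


For ax^2 + bx + c = 0, discriminant D = b^2 - 4ac
Here a = 3, b = -5, c = -8
D = (-5)^2 - 4(3)(-8) = 25 + 96 = 121

D = 121 > 0 and is a perfect square (sqrt = 11)
The equation has 2 distinct real rational roots.

Discriminant = 121, 2 distinct real rational roots


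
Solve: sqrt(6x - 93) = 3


Square both sides: 6x - 93 = 3^2 = 9
6x = 9 + 93 = 102
x = 17
Check: sqrt(6*17 - 93) = sqrt(9) = 3 ✓

x = 17


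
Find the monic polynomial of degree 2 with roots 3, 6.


A monic polynomial with roots 3, 6 is:
p(x) = (x - 3)(x - 6)
After multiplying by (x - 3): x - 3
After multiplying by (x - 6): x^2 - 9x + 18

x^2 - 9x + 18


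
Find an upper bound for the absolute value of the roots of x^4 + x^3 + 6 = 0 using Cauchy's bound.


Cauchy's bound: all roots r satisfy |r| <= 1 + max(|a_i/a_n|) for i = 0,...,n-1
where a_n is the leading coefficient.

Coefficients: [1, 1, 0, 0, 6]
Leading coefficient a_n = 1
Ratios |a_i/a_n|: 1, 0, 0, 6
Maximum ratio: 6
Cauchy's bound: |r| <= 1 + 6 = 7

Upper bound = 7


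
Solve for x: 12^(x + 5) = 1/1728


Express both sides with the same base.
1/1728 = 12^(-3)
Since the bases match, equate exponents: x + 5 = -3
So x = -3 - (5) = -8

x = -8


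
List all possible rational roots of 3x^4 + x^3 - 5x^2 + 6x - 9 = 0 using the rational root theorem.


Rational root theorem: possible roots are ±p/q where:
  p divides the constant term (-9): p ∈ {1, 3, 9}
  q divides the leading coefficient (3): q ∈ {1, 3}

All possible rational roots: -9, -3, -1, -1/3, 1/3, 1, 3, 9

-9, -3, -1, -1/3, 1/3, 1, 3, 9


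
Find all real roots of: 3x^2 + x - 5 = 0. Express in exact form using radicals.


Using the quadratic formula: x = (-b ± sqrt(b^2 - 4ac)) / (2a)
Here a = 3, b = 1, c = -5
Discriminant = b^2 - 4ac = 1^2 - 4(3)(-5) = 1 + 60 = 61
Since discriminant = 61 > 0, there are two real roots.
x = (-1 ± sqrt(61)) / 6
Numerically: x ≈ 1.1350 or x ≈ -1.4684

x = (-1 + sqrt(61)) / 6 or x = (-1 - sqrt(61)) / 6


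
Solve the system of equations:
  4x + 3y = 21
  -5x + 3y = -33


Using Cramer's rule:
Determinant D = (4)(3) - (-5)(3) = 12 + 15 = 27
Dx = (21)(3) - (-33)(3) = 63 + 99 = 162
Dy = (4)(-33) - (-5)(21) = -132 + 105 = -27
x = Dx/D = 162/27 = 6
y = Dy/D = -27/27 = -1

x = 6, y = -1


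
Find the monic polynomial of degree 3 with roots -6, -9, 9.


A monic polynomial with roots -6, -9, 9 is:
p(x) = (x + 6)(x + 9)(x - 9)
After multiplying by (x + 6): x + 6
After multiplying by (x + 9): x^2 + 15x + 54
After multiplying by (x - 9): x^3 + 6x^2 - 81x - 486

x^3 + 6x^2 - 81x - 486


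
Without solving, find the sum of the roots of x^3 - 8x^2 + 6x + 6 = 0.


By Vieta's formulas for x^3 + bx^2 + cx + d = 0:
  r1 + r2 + r3 = -b/a = 8
  r1*r2 + r1*r3 + r2*r3 = c/a = 6
  r1*r2*r3 = -d/a = -6


Sum = 8


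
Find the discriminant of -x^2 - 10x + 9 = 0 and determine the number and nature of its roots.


For ax^2 + bx + c = 0, discriminant D = b^2 - 4ac
Here a = -1, b = -10, c = 9
D = (-10)^2 - 4(-1)(9) = 100 + 36 = 136

D = 136 > 0 but not a perfect square
The equation has 2 distinct real irrational roots.

Discriminant = 136, 2 distinct real irrational roots
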